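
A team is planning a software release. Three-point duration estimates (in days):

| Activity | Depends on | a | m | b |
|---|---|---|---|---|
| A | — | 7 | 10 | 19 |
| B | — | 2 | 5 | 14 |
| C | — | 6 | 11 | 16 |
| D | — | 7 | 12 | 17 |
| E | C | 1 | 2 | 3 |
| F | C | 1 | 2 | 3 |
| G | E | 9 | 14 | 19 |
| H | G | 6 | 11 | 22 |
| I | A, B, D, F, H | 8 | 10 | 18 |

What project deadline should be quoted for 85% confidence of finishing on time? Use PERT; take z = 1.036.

te_A = (7 + 4·10 + 19)/6 = 66/6 = 11; σ²_A = ((19−7)/6)² = 4.000
te_B = (2 + 4·5 + 14)/6 = 36/6 = 6; σ²_B = ((14−2)/6)² = 4.000
te_C = (6 + 4·11 + 16)/6 = 66/6 = 11; σ²_C = ((16−6)/6)² = 2.778
te_D = (7 + 4·12 + 17)/6 = 72/6 = 12; σ²_D = ((17−7)/6)² = 2.778
te_E = (1 + 4·2 + 3)/6 = 12/6 = 2; σ²_E = ((3−1)/6)² = 0.111
te_F = (1 + 4·2 + 3)/6 = 12/6 = 2; σ²_F = ((3−1)/6)² = 0.111
te_G = (9 + 4·14 + 19)/6 = 84/6 = 14; σ²_G = ((19−9)/6)² = 2.778
te_H = (6 + 4·11 + 22)/6 = 72/6 = 12; σ²_H = ((22−6)/6)² = 7.111
te_I = (8 + 4·10 + 18)/6 = 66/6 = 11; σ²_I = ((18−8)/6)² = 2.778

Forward pass:
ES_A = 0; EF_A = 11
ES_B = 0; EF_B = 6
ES_C = 0; EF_C = 11
ES_D = 0; EF_D = 12
ES_E = 11; EF_E = 11+2 = 13
ES_F = 11; EF_F = 11+2 = 13
ES_G = 13; EF_G = 13+14 = 27
ES_H = 27; EF_H = 27+12 = 39
ES_I = max(EF_A=11, EF_B=6, EF_D=12, EF_F=13, EF_H=39) = 39; EF_I = 39+11 = 50
Expected project duration μ = 50 days. Critical path: C → E → G → H → I.

Variance along critical path = 2.778 + 0.111 + 2.778 + 7.111 + 2.778 = 15.556; σ = 3.944 days.
D = μ + z·σ = 50 + 1.036·3.944 = 54.1 days

54.1 days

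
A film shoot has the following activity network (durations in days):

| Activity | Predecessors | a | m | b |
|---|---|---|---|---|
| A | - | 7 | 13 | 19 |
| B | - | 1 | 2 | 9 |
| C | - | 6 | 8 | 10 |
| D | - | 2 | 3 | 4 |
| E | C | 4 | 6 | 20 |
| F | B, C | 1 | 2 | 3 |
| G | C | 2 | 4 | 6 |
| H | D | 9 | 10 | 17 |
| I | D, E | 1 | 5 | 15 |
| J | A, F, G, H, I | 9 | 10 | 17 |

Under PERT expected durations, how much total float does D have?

8 days

te_A = (7 + 4·13 + 19)/6 = 78/6 = 13
te_B = (1 + 4·2 + 9)/6 = 18/6 = 3
te_C = (6 + 4·8 + 10)/6 = 48/6 = 8
te_D = (2 + 4·3 + 4)/6 = 18/6 = 3
te_E = (4 + 4·6 + 20)/6 = 48/6 = 8
te_F = (1 + 4·2 + 3)/6 = 12/6 = 2
te_G = (2 + 4·4 + 6)/6 = 24/6 = 4
te_H = (9 + 4·10 + 17)/6 = 66/6 = 11
te_I = (1 + 4·5 + 15)/6 = 36/6 = 6
te_J = (9 + 4·10 + 17)/6 = 66/6 = 11

Forward pass:
ES_A = 0; EF_A = 13
ES_B = 0; EF_B = 3
ES_C = 0; EF_C = 8
ES_D = 0; EF_D = 3
ES_E = 8; EF_E = 8+8 = 16
ES_F = max(EF_B=3, EF_C=8) = 8; EF_F = 8+2 = 10
ES_G = 8; EF_G = 8+4 = 12
ES_H = 3; EF_H = 3+11 = 14
ES_I = max(EF_D=3, EF_E=16) = 16; EF_I = 16+6 = 22
ES_J = max(EF_A=13, EF_F=10, EF_G=12, EF_H=14, EF_I=22) = 22; EF_J = 22+11 = 33
Expected project duration μ = 33 days. Critical path: C → E → I → J.

Backward pass:
LF_J = 33; LS_J = 33−11 = 22
LF_I = LS_J = 22; LS_I = 22−6 = 16
LF_H = LS_J = 22; LS_H = 22−11 = 11
LF_G = LS_J = 22; LS_G = 22−4 = 18
LF_F = LS_J = 22; LS_F = 22−2 = 20
LF_E = LS_I = 16; LS_E = 16−8 = 8
LF_D = min(LS_H=11, LS_I=16) = 11; LS_D = 11−3 = 8
LF_C = min(LS_E=8, LS_F=20, LS_G=18) = 8; LS_C = 8−8 = 0
LF_B = LS_F = 20; LS_B = 20−3 = 17
LF_A = LS_J = 22; LS_A = 22−13 = 9
Slack_D = LS_D − ES_D = 8 − 0 = 8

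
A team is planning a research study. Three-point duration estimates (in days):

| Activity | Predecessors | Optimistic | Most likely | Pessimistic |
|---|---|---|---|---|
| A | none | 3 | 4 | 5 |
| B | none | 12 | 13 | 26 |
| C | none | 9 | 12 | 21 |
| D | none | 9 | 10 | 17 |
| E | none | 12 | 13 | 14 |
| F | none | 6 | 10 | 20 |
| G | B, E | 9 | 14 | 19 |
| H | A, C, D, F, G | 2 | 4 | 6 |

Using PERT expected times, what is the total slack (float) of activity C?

16 days

te_A = (3 + 4·4 + 5)/6 = 24/6 = 4
te_B = (12 + 4·13 + 26)/6 = 90/6 = 15
te_C = (9 + 4·12 + 21)/6 = 78/6 = 13
te_D = (9 + 4·10 + 17)/6 = 66/6 = 11
te_E = (12 + 4·13 + 14)/6 = 78/6 = 13
te_F = (6 + 4·10 + 20)/6 = 66/6 = 11
te_G = (9 + 4·14 + 19)/6 = 84/6 = 14
te_H = (2 + 4·4 + 6)/6 = 24/6 = 4

Forward pass:
ES_A = 0; EF_A = 4
ES_B = 0; EF_B = 15
ES_C = 0; EF_C = 13
ES_D = 0; EF_D = 11
ES_E = 0; EF_E = 13
ES_F = 0; EF_F = 11
ES_G = max(EF_B=15, EF_E=13) = 15; EF_G = 15+14 = 29
ES_H = max(EF_A=4, EF_C=13, EF_D=11, EF_F=11, EF_G=29) = 29; EF_H = 29+4 = 33
Expected project duration μ = 33 days. Critical path: B → G → H.

Backward pass:
LF_H = 33; LS_H = 33−4 = 29
LF_G = LS_H = 29; LS_G = 29−14 = 15
LF_F = LS_H = 29; LS_F = 29−11 = 18
LF_E = LS_G = 15; LS_E = 15−13 = 2
LF_D = LS_H = 29; LS_D = 29−11 = 18
LF_C = LS_H = 29; LS_C = 29−13 = 16
LF_B = LS_G = 15; LS_B = 15−15 = 0
LF_A = LS_H = 29; LS_A = 29−4 = 25
Slack_C = LS_C − ES_C = 16 − 0 = 16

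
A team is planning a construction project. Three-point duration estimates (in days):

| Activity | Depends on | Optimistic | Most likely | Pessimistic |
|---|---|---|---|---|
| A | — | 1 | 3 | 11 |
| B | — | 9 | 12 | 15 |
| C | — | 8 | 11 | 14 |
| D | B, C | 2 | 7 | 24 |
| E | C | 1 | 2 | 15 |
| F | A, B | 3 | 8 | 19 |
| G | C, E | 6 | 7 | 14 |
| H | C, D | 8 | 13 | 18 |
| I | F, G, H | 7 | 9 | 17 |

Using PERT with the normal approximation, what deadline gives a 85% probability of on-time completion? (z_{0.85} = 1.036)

48.6 days

te_A = (1 + 4·3 + 11)/6 = 24/6 = 4; σ²_A = ((11−1)/6)² = 2.778
te_B = (9 + 4·12 + 15)/6 = 72/6 = 12; σ²_B = ((15−9)/6)² = 1.000
te_C = (8 + 4·11 + 14)/6 = 66/6 = 11; σ²_C = ((14−8)/6)² = 1.000
te_D = (2 + 4·7 + 24)/6 = 54/6 = 9; σ²_D = ((24−2)/6)² = 13.444
te_E = (1 + 4·2 + 15)/6 = 24/6 = 4; σ²_E = ((15−1)/6)² = 5.444
te_F = (3 + 4·8 + 19)/6 = 54/6 = 9; σ²_F = ((19−3)/6)² = 7.111
te_G = (6 + 4·7 + 14)/6 = 48/6 = 8; σ²_G = ((14−6)/6)² = 1.778
te_H = (8 + 4·13 + 18)/6 = 78/6 = 13; σ²_H = ((18−8)/6)² = 2.778
te_I = (7 + 4·9 + 17)/6 = 60/6 = 10; σ²_I = ((17−7)/6)² = 2.778

Forward pass:
ES_A = 0; EF_A = 4
ES_B = 0; EF_B = 12
ES_C = 0; EF_C = 11
ES_D = max(EF_B=12, EF_C=11) = 12; EF_D = 12+9 = 21
ES_E = 11; EF_E = 11+4 = 15
ES_F = max(EF_A=4, EF_B=12) = 12; EF_F = 12+9 = 21
ES_G = max(EF_C=11, EF_E=15) = 15; EF_G = 15+8 = 23
ES_H = max(EF_C=11, EF_D=21) = 21; EF_H = 21+13 = 34
ES_I = max(EF_F=21, EF_G=23, EF_H=34) = 34; EF_I = 34+10 = 44
Expected project duration μ = 44 days. Critical path: B → D → H → I.

Variance along critical path = 1.000 + 13.444 + 2.778 + 2.778 = 20.000; σ = 4.472 days.
D = μ + z·σ = 44 + 1.036·4.472 = 48.6 days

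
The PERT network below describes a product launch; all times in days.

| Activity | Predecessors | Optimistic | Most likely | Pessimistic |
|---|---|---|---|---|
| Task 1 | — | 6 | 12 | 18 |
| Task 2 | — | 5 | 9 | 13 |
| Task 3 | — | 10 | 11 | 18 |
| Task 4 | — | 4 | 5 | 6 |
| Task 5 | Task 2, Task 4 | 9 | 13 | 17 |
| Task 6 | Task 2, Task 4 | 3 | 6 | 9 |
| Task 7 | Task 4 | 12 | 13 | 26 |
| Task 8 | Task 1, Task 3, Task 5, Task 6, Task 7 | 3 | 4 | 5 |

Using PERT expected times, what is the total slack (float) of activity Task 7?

2 days

te_Task 1 = (6 + 4·12 + 18)/6 = 72/6 = 12
te_Task 2 = (5 + 4·9 + 13)/6 = 54/6 = 9
te_Task 3 = (10 + 4·11 + 18)/6 = 72/6 = 12
te_Task 4 = (4 + 4·5 + 6)/6 = 30/6 = 5
te_Task 5 = (9 + 4·13 + 17)/6 = 78/6 = 13
te_Task 6 = (3 + 4·6 + 9)/6 = 36/6 = 6
te_Task 7 = (12 + 4·13 + 26)/6 = 90/6 = 15
te_Task 8 = (3 + 4·4 + 5)/6 = 24/6 = 4

Forward pass:
ES_Task 1 = 0; EF_Task 1 = 12
ES_Task 2 = 0; EF_Task 2 = 9
ES_Task 3 = 0; EF_Task 3 = 12
ES_Task 4 = 0; EF_Task 4 = 5
ES_Task 5 = max(EF_Task 2=9, EF_Task 4=5) = 9; EF_Task 5 = 9+13 = 22
ES_Task 6 = max(EF_Task 2=9, EF_Task 4=5) = 9; EF_Task 6 = 9+6 = 15
ES_Task 7 = 5; EF_Task 7 = 5+15 = 20
ES_Task 8 = max(EF_Task 1=12, EF_Task 3=12, EF_Task 5=22, EF_Task 6=15, EF_Task 7=20) = 22; EF_Task 8 = 22+4 = 26
Expected project duration μ = 26 days. Critical path: Task 2 → Task 5 → Task 8.

Backward pass:
LF_Task 8 = 26; LS_Task 8 = 26−4 = 22
LF_Task 7 = LS_Task 8 = 22; LS_Task 7 = 22−15 = 7
LF_Task 6 = LS_Task 8 = 22; LS_Task 6 = 22−6 = 16
LF_Task 5 = LS_Task 8 = 22; LS_Task 5 = 22−13 = 9
LF_Task 4 = min(LS_Task 5=9, LS_Task 6=16, LS_Task 7=7) = 7; LS_Task 4 = 7−5 = 2
LF_Task 3 = LS_Task 8 = 22; LS_Task 3 = 22−12 = 10
LF_Task 2 = min(LS_Task 5=9, LS_Task 6=16) = 9; LS_Task 2 = 9−9 = 0
LF_Task 1 = LS_Task 8 = 22; LS_Task 1 = 22−12 = 10
Slack_Task 7 = LS_Task 7 − ES_Task 7 = 7 − 5 = 2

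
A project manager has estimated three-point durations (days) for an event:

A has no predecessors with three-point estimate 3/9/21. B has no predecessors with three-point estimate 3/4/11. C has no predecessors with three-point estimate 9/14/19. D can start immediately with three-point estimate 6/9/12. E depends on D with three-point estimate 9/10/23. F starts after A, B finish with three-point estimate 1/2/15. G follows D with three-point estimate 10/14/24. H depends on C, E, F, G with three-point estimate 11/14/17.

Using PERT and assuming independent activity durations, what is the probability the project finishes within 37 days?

te_A = (3 + 4·9 + 21)/6 = 60/6 = 10; σ²_A = ((21−3)/6)² = 9.000
te_B = (3 + 4·4 + 11)/6 = 30/6 = 5; σ²_B = ((11−3)/6)² = 1.778
te_C = (9 + 4·14 + 19)/6 = 84/6 = 14; σ²_C = ((19−9)/6)² = 2.778
te_D = (6 + 4·9 + 12)/6 = 54/6 = 9; σ²_D = ((12−6)/6)² = 1.000
te_E = (9 + 4·10 + 23)/6 = 72/6 = 12; σ²_E = ((23−9)/6)² = 5.444
te_F = (1 + 4·2 + 15)/6 = 24/6 = 4; σ²_F = ((15−1)/6)² = 5.444
te_G = (10 + 4·14 + 24)/6 = 90/6 = 15; σ²_G = ((24−10)/6)² = 5.444
te_H = (11 + 4·14 + 17)/6 = 84/6 = 14; σ²_H = ((17−11)/6)² = 1.000

Forward pass:
ES_A = 0; EF_A = 10
ES_B = 0; EF_B = 5
ES_C = 0; EF_C = 14
ES_D = 0; EF_D = 9
ES_E = 9; EF_E = 9+12 = 21
ES_F = max(EF_A=10, EF_B=5) = 10; EF_F = 10+4 = 14
ES_G = 9; EF_G = 9+15 = 24
ES_H = max(EF_C=14, EF_E=21, EF_F=14, EF_G=24) = 24; EF_H = 24+14 = 38
Expected project duration μ = 38 days. Critical path: D → G → H.

Variance along critical path = 1.000 + 5.444 + 1.000 = 7.444; σ = √7.444 = 2.728 days.
Z = (37 − 38) / 2.728 = -0.367
P(T ≤ 37) = Φ(-0.367) ≈ 0.357

0.357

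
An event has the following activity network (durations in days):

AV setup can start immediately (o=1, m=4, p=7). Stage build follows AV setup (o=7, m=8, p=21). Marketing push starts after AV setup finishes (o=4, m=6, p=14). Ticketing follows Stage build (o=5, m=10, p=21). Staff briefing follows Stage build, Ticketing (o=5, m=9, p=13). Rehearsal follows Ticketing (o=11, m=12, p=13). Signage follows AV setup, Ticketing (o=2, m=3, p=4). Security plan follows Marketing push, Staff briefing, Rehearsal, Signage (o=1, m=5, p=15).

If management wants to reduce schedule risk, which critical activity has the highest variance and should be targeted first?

Ticketing

te_AV setup = (1 + 4·4 + 7)/6 = 24/6 = 4; σ²_AV setup = ((7−1)/6)² = 1.000
te_Stage build = (7 + 4·8 + 21)/6 = 60/6 = 10; σ²_Stage build = ((21−7)/6)² = 5.444
te_Marketing push = (4 + 4·6 + 14)/6 = 42/6 = 7; σ²_Marketing push = ((14−4)/6)² = 2.778
te_Ticketing = (5 + 4·10 + 21)/6 = 66/6 = 11; σ²_Ticketing = ((21−5)/6)² = 7.111
te_Staff briefing = (5 + 4·9 + 13)/6 = 54/6 = 9; σ²_Staff briefing = ((13−5)/6)² = 1.778
te_Rehearsal = (11 + 4·12 + 13)/6 = 72/6 = 12; σ²_Rehearsal = ((13−11)/6)² = 0.111
te_Signage = (2 + 4·3 + 4)/6 = 18/6 = 3; σ²_Signage = ((4−2)/6)² = 0.111
te_Security plan = (1 + 4·5 + 15)/6 = 36/6 = 6; σ²_Security plan = ((15−1)/6)² = 5.444

Forward pass:
ES_AV setup = 0; EF_AV setup = 4
ES_Stage build = 4; EF_Stage build = 4+10 = 14
ES_Marketing push = 4; EF_Marketing push = 4+7 = 11
ES_Ticketing = 14; EF_Ticketing = 14+11 = 25
ES_Staff briefing = max(EF_Stage build=14, EF_Ticketing=25) = 25; EF_Staff briefing = 25+9 = 34
ES_Rehearsal = 25; EF_Rehearsal = 25+12 = 37
ES_Signage = max(EF_AV setup=4, EF_Ticketing=25) = 25; EF_Signage = 25+3 = 28
ES_Security plan = max(EF_Marketing push=11, EF_Staff briefing=34, EF_Rehearsal=37, EF_Signage=28) = 37; EF_Security plan = 37+6 = 43
Expected project duration μ = 43 days. Critical path: AV setup → Stage build → Ticketing → Rehearsal → Security plan.

Variances on critical path: σ²_AV setup=1.000, σ²_Stage build=5.444, σ²_Ticketing=7.111, σ²_Rehearsal=0.111, σ²_Security plan=5.444.
Largest is σ²_Ticketing = 7.111.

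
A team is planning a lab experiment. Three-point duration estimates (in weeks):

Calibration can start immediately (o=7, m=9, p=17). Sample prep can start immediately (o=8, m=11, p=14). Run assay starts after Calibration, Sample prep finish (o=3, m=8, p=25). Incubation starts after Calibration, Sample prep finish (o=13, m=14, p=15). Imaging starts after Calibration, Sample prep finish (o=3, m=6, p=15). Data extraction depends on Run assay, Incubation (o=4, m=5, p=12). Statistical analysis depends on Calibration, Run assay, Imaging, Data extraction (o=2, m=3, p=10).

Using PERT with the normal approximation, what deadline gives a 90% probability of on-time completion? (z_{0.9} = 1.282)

te_Calibration = (7 + 4·9 + 17)/6 = 60/6 = 10; σ²_Calibration = ((17−7)/6)² = 2.778
te_Sample prep = (8 + 4·11 + 14)/6 = 66/6 = 11; σ²_Sample prep = ((14−8)/6)² = 1.000
te_Run assay = (3 + 4·8 + 25)/6 = 60/6 = 10; σ²_Run assay = ((25−3)/6)² = 13.444
te_Incubation = (13 + 4·14 + 15)/6 = 84/6 = 14; σ²_Incubation = ((15−13)/6)² = 0.111
te_Imaging = (3 + 4·6 + 15)/6 = 42/6 = 7; σ²_Imaging = ((15−3)/6)² = 4.000
te_Data extraction = (4 + 4·5 + 12)/6 = 36/6 = 6; σ²_Data extraction = ((12−4)/6)² = 1.778
te_Statistical analysis = (2 + 4·3 + 10)/6 = 24/6 = 4; σ²_Statistical analysis = ((10−2)/6)² = 1.778

Forward pass:
ES_Calibration = 0; EF_Calibration = 10
ES_Sample prep = 0; EF_Sample prep = 11
ES_Run assay = max(EF_Calibration=10, EF_Sample prep=11) = 11; EF_Run assay = 11+10 = 21
ES_Incubation = max(EF_Calibration=10, EF_Sample prep=11) = 11; EF_Incubation = 11+14 = 25
ES_Imaging = max(EF_Calibration=10, EF_Sample prep=11) = 11; EF_Imaging = 11+7 = 18
ES_Data extraction = max(EF_Run assay=21, EF_Incubation=25) = 25; EF_Data extraction = 25+6 = 31
ES_Statistical analysis = max(EF_Calibration=10, EF_Run assay=21, EF_Imaging=18, EF_Data extraction=31) = 31; EF_Statistical analysis = 31+4 = 35
Expected project duration μ = 35 weeks. Critical path: Sample prep → Incubation → Data extraction → Statistical analysis.

Variance along critical path = 1.000 + 0.111 + 1.778 + 1.778 = 4.667; σ = 2.160 weeks.
D = μ + z·σ = 35 + 1.282·2.160 = 37.8 weeks

37.8 weeks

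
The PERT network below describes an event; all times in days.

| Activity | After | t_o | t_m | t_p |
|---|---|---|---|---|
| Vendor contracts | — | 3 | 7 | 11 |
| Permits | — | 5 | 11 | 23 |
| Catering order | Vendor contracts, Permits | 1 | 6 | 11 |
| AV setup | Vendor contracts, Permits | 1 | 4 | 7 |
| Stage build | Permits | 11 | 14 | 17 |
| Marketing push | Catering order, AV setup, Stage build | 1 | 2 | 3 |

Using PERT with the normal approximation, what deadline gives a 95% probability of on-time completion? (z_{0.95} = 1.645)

33.2 days

te_Vendor contracts = (3 + 4·7 + 11)/6 = 42/6 = 7; σ²_Vendor contracts = ((11−3)/6)² = 1.778
te_Permits = (5 + 4·11 + 23)/6 = 72/6 = 12; σ²_Permits = ((23−5)/6)² = 9.000
te_Catering order = (1 + 4·6 + 11)/6 = 36/6 = 6; σ²_Catering order = ((11−1)/6)² = 2.778
te_AV setup = (1 + 4·4 + 7)/6 = 24/6 = 4; σ²_AV setup = ((7−1)/6)² = 1.000
te_Stage build = (11 + 4·14 + 17)/6 = 84/6 = 14; σ²_Stage build = ((17−11)/6)² = 1.000
te_Marketing push = (1 + 4·2 + 3)/6 = 12/6 = 2; σ²_Marketing push = ((3−1)/6)² = 0.111

Forward pass:
ES_Vendor contracts = 0; EF_Vendor contracts = 7
ES_Permits = 0; EF_Permits = 12
ES_Catering order = max(EF_Vendor contracts=7, EF_Permits=12) = 12; EF_Catering order = 12+6 = 18
ES_AV setup = max(EF_Vendor contracts=7, EF_Permits=12) = 12; EF_AV setup = 12+4 = 16
ES_Stage build = 12; EF_Stage build = 12+14 = 26
ES_Marketing push = max(EF_Catering order=18, EF_AV setup=16, EF_Stage build=26) = 26; EF_Marketing push = 26+2 = 28
Expected project duration μ = 28 days. Critical path: Permits → Stage build → Marketing push.

Variance along critical path = 9.000 + 1.000 + 0.111 = 10.111; σ = 3.180 days.
D = μ + z·σ = 28 + 1.645·3.180 = 33.2 days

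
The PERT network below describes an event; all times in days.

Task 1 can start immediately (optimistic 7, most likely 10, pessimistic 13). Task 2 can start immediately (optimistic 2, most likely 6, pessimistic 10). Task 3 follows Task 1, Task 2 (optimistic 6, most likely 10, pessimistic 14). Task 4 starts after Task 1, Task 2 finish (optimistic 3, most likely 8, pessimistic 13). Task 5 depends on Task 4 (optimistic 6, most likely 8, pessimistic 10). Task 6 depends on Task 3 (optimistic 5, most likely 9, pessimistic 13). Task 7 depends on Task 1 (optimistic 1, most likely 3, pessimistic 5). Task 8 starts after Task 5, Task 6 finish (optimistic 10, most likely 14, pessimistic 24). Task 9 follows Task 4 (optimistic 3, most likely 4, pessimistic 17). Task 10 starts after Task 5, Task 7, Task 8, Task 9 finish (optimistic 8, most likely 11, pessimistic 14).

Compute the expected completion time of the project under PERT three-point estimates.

55 days

te_Task 1 = (7 + 4·10 + 13)/6 = 60/6 = 10
te_Task 2 = (2 + 4·6 + 10)/6 = 36/6 = 6
te_Task 3 = (6 + 4·10 + 14)/6 = 60/6 = 10
te_Task 4 = (3 + 4·8 + 13)/6 = 48/6 = 8
te_Task 5 = (6 + 4·8 + 10)/6 = 48/6 = 8
te_Task 6 = (5 + 4·9 + 13)/6 = 54/6 = 9
te_Task 7 = (1 + 4·3 + 5)/6 = 18/6 = 3
te_Task 8 = (10 + 4·14 + 24)/6 = 90/6 = 15
te_Task 9 = (3 + 4·4 + 17)/6 = 36/6 = 6
te_Task 10 = (8 + 4·11 + 14)/6 = 66/6 = 11

Forward pass:
ES_Task 1 = 0; EF_Task 1 = 10
ES_Task 2 = 0; EF_Task 2 = 6
ES_Task 3 = max(EF_Task 1=10, EF_Task 2=6) = 10; EF_Task 3 = 10+10 = 20
ES_Task 4 = max(EF_Task 1=10, EF_Task 2=6) = 10; EF_Task 4 = 10+8 = 18
ES_Task 5 = 18; EF_Task 5 = 18+8 = 26
ES_Task 6 = 20; EF_Task 6 = 20+9 = 29
ES_Task 7 = 10; EF_Task 7 = 10+3 = 13
ES_Task 8 = max(EF_Task 5=26, EF_Task 6=29) = 29; EF_Task 8 = 29+15 = 44
ES_Task 9 = 18; EF_Task 9 = 18+6 = 24
ES_Task 10 = max(EF_Task 5=26, EF_Task 7=13, EF_Task 8=44, EF_Task 9=24) = 44; EF_Task 10 = 44+11 = 55
Expected project duration μ = 55 days. Critical path: Task 1 → Task 3 → Task 6 → Task 8 → Task 10.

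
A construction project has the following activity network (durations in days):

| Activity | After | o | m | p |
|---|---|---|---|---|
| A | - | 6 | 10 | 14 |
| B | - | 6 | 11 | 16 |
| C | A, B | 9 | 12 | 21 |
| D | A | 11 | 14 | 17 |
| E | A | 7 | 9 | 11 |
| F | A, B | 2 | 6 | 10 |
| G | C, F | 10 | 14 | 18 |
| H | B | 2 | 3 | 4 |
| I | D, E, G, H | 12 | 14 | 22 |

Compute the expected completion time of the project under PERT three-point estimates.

53 days

te_A = (6 + 4·10 + 14)/6 = 60/6 = 10
te_B = (6 + 4·11 + 16)/6 = 66/6 = 11
te_C = (9 + 4·12 + 21)/6 = 78/6 = 13
te_D = (11 + 4·14 + 17)/6 = 84/6 = 14
te_E = (7 + 4·9 + 11)/6 = 54/6 = 9
te_F = (2 + 4·6 + 10)/6 = 36/6 = 6
te_G = (10 + 4·14 + 18)/6 = 84/6 = 14
te_H = (2 + 4·3 + 4)/6 = 18/6 = 3
te_I = (12 + 4·14 + 22)/6 = 90/6 = 15

Forward pass:
ES_A = 0; EF_A = 10
ES_B = 0; EF_B = 11
ES_C = max(EF_A=10, EF_B=11) = 11; EF_C = 11+13 = 24
ES_D = 10; EF_D = 10+14 = 24
ES_E = 10; EF_E = 10+9 = 19
ES_F = max(EF_A=10, EF_B=11) = 11; EF_F = 11+6 = 17
ES_G = max(EF_C=24, EF_F=17) = 24; EF_G = 24+14 = 38
ES_H = 11; EF_H = 11+3 = 14
ES_I = max(EF_D=24, EF_E=19, EF_G=38, EF_H=14) = 38; EF_I = 38+15 = 53
Expected project duration μ = 53 days. Critical path: B → C → G → I.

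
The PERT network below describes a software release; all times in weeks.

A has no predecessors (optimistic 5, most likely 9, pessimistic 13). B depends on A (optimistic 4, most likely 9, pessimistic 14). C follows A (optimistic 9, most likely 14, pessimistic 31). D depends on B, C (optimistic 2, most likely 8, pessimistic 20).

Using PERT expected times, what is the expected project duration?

34 weeks

te_A = (5 + 4·9 + 13)/6 = 54/6 = 9
te_B = (4 + 4·9 + 14)/6 = 54/6 = 9
te_C = (9 + 4·14 + 31)/6 = 96/6 = 16
te_D = (2 + 4·8 + 20)/6 = 54/6 = 9

Forward pass:
ES_A = 0; EF_A = 9
ES_B = 9; EF_B = 9+9 = 18
ES_C = 9; EF_C = 9+16 = 25
ES_D = max(EF_B=18, EF_C=25) = 25; EF_D = 25+9 = 34
Expected project duration μ = 34 weeks. Critical path: A → C → D.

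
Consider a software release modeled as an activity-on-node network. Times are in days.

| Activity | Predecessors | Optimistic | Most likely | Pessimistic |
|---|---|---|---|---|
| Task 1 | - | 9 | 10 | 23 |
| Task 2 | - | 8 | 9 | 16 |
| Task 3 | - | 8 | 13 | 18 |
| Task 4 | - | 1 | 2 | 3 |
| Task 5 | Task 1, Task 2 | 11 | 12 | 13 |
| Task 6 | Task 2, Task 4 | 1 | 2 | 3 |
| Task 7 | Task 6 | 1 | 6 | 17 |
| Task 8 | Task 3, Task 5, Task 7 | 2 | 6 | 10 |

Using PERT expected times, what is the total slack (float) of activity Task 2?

2 days

te_Task 1 = (9 + 4·10 + 23)/6 = 72/6 = 12
te_Task 2 = (8 + 4·9 + 16)/6 = 60/6 = 10
te_Task 3 = (8 + 4·13 + 18)/6 = 78/6 = 13
te_Task 4 = (1 + 4·2 + 3)/6 = 12/6 = 2
te_Task 5 = (11 + 4·12 + 13)/6 = 72/6 = 12
te_Task 6 = (1 + 4·2 + 3)/6 = 12/6 = 2
te_Task 7 = (1 + 4·6 + 17)/6 = 42/6 = 7
te_Task 8 = (2 + 4·6 + 10)/6 = 36/6 = 6

Forward pass:
ES_Task 1 = 0; EF_Task 1 = 12
ES_Task 2 = 0; EF_Task 2 = 10
ES_Task 3 = 0; EF_Task 3 = 13
ES_Task 4 = 0; EF_Task 4 = 2
ES_Task 5 = max(EF_Task 1=12, EF_Task 2=10) = 12; EF_Task 5 = 12+12 = 24
ES_Task 6 = max(EF_Task 2=10, EF_Task 4=2) = 10; EF_Task 6 = 10+2 = 12
ES_Task 7 = 12; EF_Task 7 = 12+7 = 19
ES_Task 8 = max(EF_Task 3=13, EF_Task 5=24, EF_Task 7=19) = 24; EF_Task 8 = 24+6 = 30
Expected project duration μ = 30 days. Critical path: Task 1 → Task 5 → Task 8.

Backward pass:
LF_Task 8 = 30; LS_Task 8 = 30−6 = 24
LF_Task 7 = LS_Task 8 = 24; LS_Task 7 = 24−7 = 17
LF_Task 6 = LS_Task 7 = 17; LS_Task 6 = 17−2 = 15
LF_Task 5 = LS_Task 8 = 24; LS_Task 5 = 24−12 = 12
LF_Task 4 = LS_Task 6 = 15; LS_Task 4 = 15−2 = 13
LF_Task 3 = LS_Task 8 = 24; LS_Task 3 = 24−13 = 11
LF_Task 2 = min(LS_Task 5=12, LS_Task 6=15) = 12; LS_Task 2 = 12−10 = 2
LF_Task 1 = LS_Task 5 = 12; LS_Task 1 = 12−12 = 0
Slack_Task 2 = LS_Task 2 − ES_Task 2 = 2 − 0 = 2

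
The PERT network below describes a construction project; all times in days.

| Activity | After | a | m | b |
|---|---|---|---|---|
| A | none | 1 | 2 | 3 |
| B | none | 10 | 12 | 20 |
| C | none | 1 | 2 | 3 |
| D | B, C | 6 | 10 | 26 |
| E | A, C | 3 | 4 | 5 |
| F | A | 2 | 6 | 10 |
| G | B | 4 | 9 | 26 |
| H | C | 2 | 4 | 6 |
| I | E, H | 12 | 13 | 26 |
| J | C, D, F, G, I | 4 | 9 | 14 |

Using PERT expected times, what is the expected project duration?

34 days

te_A = (1 + 4·2 + 3)/6 = 12/6 = 2
te_B = (10 + 4·12 + 20)/6 = 78/6 = 13
te_C = (1 + 4·2 + 3)/6 = 12/6 = 2
te_D = (6 + 4·10 + 26)/6 = 72/6 = 12
te_E = (3 + 4·4 + 5)/6 = 24/6 = 4
te_F = (2 + 4·6 + 10)/6 = 36/6 = 6
te_G = (4 + 4·9 + 26)/6 = 66/6 = 11
te_H = (2 + 4·4 + 6)/6 = 24/6 = 4
te_I = (12 + 4·13 + 26)/6 = 90/6 = 15
te_J = (4 + 4·9 + 14)/6 = 54/6 = 9

Forward pass:
ES_A = 0; EF_A = 2
ES_B = 0; EF_B = 13
ES_C = 0; EF_C = 2
ES_D = max(EF_B=13, EF_C=2) = 13; EF_D = 13+12 = 25
ES_E = max(EF_A=2, EF_C=2) = 2; EF_E = 2+4 = 6
ES_F = 2; EF_F = 2+6 = 8
ES_G = 13; EF_G = 13+11 = 24
ES_H = 2; EF_H = 2+4 = 6
ES_I = max(EF_E=6, EF_H=6) = 6; EF_I = 6+15 = 21
ES_J = max(EF_C=2, EF_D=25, EF_F=8, EF_G=24, EF_I=21) = 25; EF_J = 25+9 = 34
Expected project duration μ = 34 days. Critical path: B → D → J.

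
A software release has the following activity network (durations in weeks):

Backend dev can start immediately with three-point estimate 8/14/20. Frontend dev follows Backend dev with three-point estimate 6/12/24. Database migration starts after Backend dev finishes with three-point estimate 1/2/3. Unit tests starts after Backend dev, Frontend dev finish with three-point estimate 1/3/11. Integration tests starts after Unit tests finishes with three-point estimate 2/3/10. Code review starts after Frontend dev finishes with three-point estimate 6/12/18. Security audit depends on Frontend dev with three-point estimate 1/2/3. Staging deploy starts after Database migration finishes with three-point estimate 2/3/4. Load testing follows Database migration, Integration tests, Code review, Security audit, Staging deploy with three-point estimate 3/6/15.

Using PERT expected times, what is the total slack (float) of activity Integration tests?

te_Backend dev = (8 + 4·14 + 20)/6 = 84/6 = 14
te_Frontend dev = (6 + 4·12 + 24)/6 = 78/6 = 13
te_Database migration = (1 + 4·2 + 3)/6 = 12/6 = 2
te_Unit tests = (1 + 4·3 + 11)/6 = 24/6 = 4
te_Integration tests = (2 + 4·3 + 10)/6 = 24/6 = 4
te_Code review = (6 + 4·12 + 18)/6 = 72/6 = 12
te_Security audit = (1 + 4·2 + 3)/6 = 12/6 = 2
te_Staging deploy = (2 + 4·3 + 4)/6 = 18/6 = 3
te_Load testing = (3 + 4·6 + 15)/6 = 42/6 = 7

Forward pass:
ES_Backend dev = 0; EF_Backend dev = 14
ES_Frontend dev = 14; EF_Frontend dev = 14+13 = 27
ES_Database migration = 14; EF_Database migration = 14+2 = 16
ES_Unit tests = max(EF_Backend dev=14, EF_Frontend dev=27) = 27; EF_Unit tests = 27+4 = 31
ES_Integration tests = 31; EF_Integration tests = 31+4 = 35
ES_Code review = 27; EF_Code review = 27+12 = 39
ES_Security audit = 27; EF_Security audit = 27+2 = 29
ES_Staging deploy = 16; EF_Staging deploy = 16+3 = 19
ES_Load testing = max(EF_Database migration=16, EF_Integration tests=35, EF_Code review=39, EF_Security audit=29, EF_Staging deploy=19) = 39; EF_Load testing = 39+7 = 46
Expected project duration μ = 46 weeks. Critical path: Backend dev → Frontend dev → Code review → Load testing.

Backward pass:
LF_Load testing = 46; LS_Load testing = 46−7 = 39
LF_Staging deploy = LS_Load testing = 39; LS_Staging deploy = 39−3 = 36
LF_Security audit = LS_Load testing = 39; LS_Security audit = 39−2 = 37
LF_Code review = LS_Load testing = 39; LS_Code review = 39−12 = 27
LF_Integration tests = LS_Load testing = 39; LS_Integration tests = 39−4 = 35
LF_Unit tests = LS_Integration tests = 35; LS_Unit tests = 35−4 = 31
LF_Database migration = min(LS_Staging deploy=36, LS_Load testing=39) = 36; LS_Database migration = 36−2 = 34
LF_Frontend dev = min(LS_Unit tests=31, LS_Code review=27, LS_Security audit=37) = 27; LS_Frontend dev = 27−13 = 14
LF_Backend dev = min(LS_Frontend dev=14, LS_Database migration=34, LS_Unit tests=31) = 14; LS_Backend dev = 14−14 = 0
Slack_Integration tests = LS_Integration tests − ES_Integration tests = 35 − 31 = 4

4 weeks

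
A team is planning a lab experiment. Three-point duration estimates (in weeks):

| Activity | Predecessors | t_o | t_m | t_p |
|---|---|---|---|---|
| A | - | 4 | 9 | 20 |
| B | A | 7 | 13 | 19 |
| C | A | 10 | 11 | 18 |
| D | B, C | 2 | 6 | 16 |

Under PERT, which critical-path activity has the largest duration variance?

A

te_A = (4 + 4·9 + 20)/6 = 60/6 = 10; σ²_A = ((20−4)/6)² = 7.111
te_B = (7 + 4·13 + 19)/6 = 78/6 = 13; σ²_B = ((19−7)/6)² = 4.000
te_C = (10 + 4·11 + 18)/6 = 72/6 = 12; σ²_C = ((18−10)/6)² = 1.778
te_D = (2 + 4·6 + 16)/6 = 42/6 = 7; σ²_D = ((16−2)/6)² = 5.444

Forward pass:
ES_A = 0; EF_A = 10
ES_B = 10; EF_B = 10+13 = 23
ES_C = 10; EF_C = 10+12 = 22
ES_D = max(EF_B=23, EF_C=22) = 23; EF_D = 23+7 = 30
Expected project duration μ = 30 weeks. Critical path: A → B → D.

Variances on critical path: σ²_A=7.111, σ²_B=4.000, σ²_D=5.444.
Largest is σ²_A = 7.111.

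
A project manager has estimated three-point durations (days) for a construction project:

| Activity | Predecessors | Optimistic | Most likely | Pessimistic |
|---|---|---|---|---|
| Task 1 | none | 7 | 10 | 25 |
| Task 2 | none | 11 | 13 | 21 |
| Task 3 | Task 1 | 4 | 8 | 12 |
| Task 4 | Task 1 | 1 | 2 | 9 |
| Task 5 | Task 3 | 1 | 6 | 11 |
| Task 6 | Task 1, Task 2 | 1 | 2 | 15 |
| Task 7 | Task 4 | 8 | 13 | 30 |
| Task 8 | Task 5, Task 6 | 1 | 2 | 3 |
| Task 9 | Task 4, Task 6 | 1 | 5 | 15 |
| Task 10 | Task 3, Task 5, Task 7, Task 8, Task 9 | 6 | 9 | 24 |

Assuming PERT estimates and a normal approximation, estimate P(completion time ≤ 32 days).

0.059

te_Task 1 = (7 + 4·10 + 25)/6 = 72/6 = 12; σ²_Task 1 = ((25−7)/6)² = 9.000
te_Task 2 = (11 + 4·13 + 21)/6 = 84/6 = 14; σ²_Task 2 = ((21−11)/6)² = 2.778
te_Task 3 = (4 + 4·8 + 12)/6 = 48/6 = 8; σ²_Task 3 = ((12−4)/6)² = 1.778
te_Task 4 = (1 + 4·2 + 9)/6 = 18/6 = 3; σ²_Task 4 = ((9−1)/6)² = 1.778
te_Task 5 = (1 + 4·6 + 11)/6 = 36/6 = 6; σ²_Task 5 = ((11−1)/6)² = 2.778
te_Task 6 = (1 + 4·2 + 15)/6 = 24/6 = 4; σ²_Task 6 = ((15−1)/6)² = 5.444
te_Task 7 = (8 + 4·13 + 30)/6 = 90/6 = 15; σ²_Task 7 = ((30−8)/6)² = 13.444
te_Task 8 = (1 + 4·2 + 3)/6 = 12/6 = 2; σ²_Task 8 = ((3−1)/6)² = 0.111
te_Task 9 = (1 + 4·5 + 15)/6 = 36/6 = 6; σ²_Task 9 = ((15−1)/6)² = 5.444
te_Task 10 = (6 + 4·9 + 24)/6 = 66/6 = 11; σ²_Task 10 = ((24−6)/6)² = 9.000

Forward pass:
ES_Task 1 = 0; EF_Task 1 = 12
ES_Task 2 = 0; EF_Task 2 = 14
ES_Task 3 = 12; EF_Task 3 = 12+8 = 20
ES_Task 4 = 12; EF_Task 4 = 12+3 = 15
ES_Task 5 = 20; EF_Task 5 = 20+6 = 26
ES_Task 6 = max(EF_Task 1=12, EF_Task 2=14) = 14; EF_Task 6 = 14+4 = 18
ES_Task 7 = 15; EF_Task 7 = 15+15 = 30
ES_Task 8 = max(EF_Task 5=26, EF_Task 6=18) = 26; EF_Task 8 = 26+2 = 28
ES_Task 9 = max(EF_Task 4=15, EF_Task 6=18) = 18; EF_Task 9 = 18+6 = 24
ES_Task 10 = max(EF_Task 3=20, EF_Task 5=26, EF_Task 7=30, EF_Task 8=28, EF_Task 9=24) = 30; EF_Task 10 = 30+11 = 41
Expected project duration μ = 41 days. Critical path: Task 1 → Task 4 → Task 7 → Task 10.

Variance along critical path = 9.000 + 1.778 + 13.444 + 9.000 = 33.222; σ = √33.222 = 5.764 days.
Z = (32 − 41) / 5.764 = -1.561
P(T ≤ 32) = Φ(-1.561) ≈ 0.059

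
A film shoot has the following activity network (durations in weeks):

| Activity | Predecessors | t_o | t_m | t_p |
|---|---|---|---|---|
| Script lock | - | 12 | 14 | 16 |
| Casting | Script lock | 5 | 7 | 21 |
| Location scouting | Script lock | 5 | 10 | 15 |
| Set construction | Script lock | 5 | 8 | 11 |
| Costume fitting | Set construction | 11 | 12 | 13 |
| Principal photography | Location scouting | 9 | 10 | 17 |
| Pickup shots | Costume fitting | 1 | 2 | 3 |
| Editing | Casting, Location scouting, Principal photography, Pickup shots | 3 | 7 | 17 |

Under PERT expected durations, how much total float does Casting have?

te_Script lock = (12 + 4·14 + 16)/6 = 84/6 = 14
te_Casting = (5 + 4·7 + 21)/6 = 54/6 = 9
te_Location scouting = (5 + 4·10 + 15)/6 = 60/6 = 10
te_Set construction = (5 + 4·8 + 11)/6 = 48/6 = 8
te_Costume fitting = (11 + 4·12 + 13)/6 = 72/6 = 12
te_Principal photography = (9 + 4·10 + 17)/6 = 66/6 = 11
te_Pickup shots = (1 + 4·2 + 3)/6 = 12/6 = 2
te_Editing = (3 + 4·7 + 17)/6 = 48/6 = 8

Forward pass:
ES_Script lock = 0; EF_Script lock = 14
ES_Casting = 14; EF_Casting = 14+9 = 23
ES_Location scouting = 14; EF_Location scouting = 14+10 = 24
ES_Set construction = 14; EF_Set construction = 14+8 = 22
ES_Costume fitting = 22; EF_Costume fitting = 22+12 = 34
ES_Principal photography = 24; EF_Principal photography = 24+11 = 35
ES_Pickup shots = 34; EF_Pickup shots = 34+2 = 36
ES_Editing = max(EF_Casting=23, EF_Location scouting=24, EF_Principal photography=35, EF_Pickup shots=36) = 36; EF_Editing = 36+8 = 44
Expected project duration μ = 44 weeks. Critical path: Script lock → Set construction → Costume fitting → Pickup shots → Editing.

Backward pass:
LF_Editing = 44; LS_Editing = 44−8 = 36
LF_Pickup shots = LS_Editing = 36; LS_Pickup shots = 36−2 = 34
LF_Principal photography = LS_Editing = 36; LS_Principal photography = 36−11 = 25
LF_Costume fitting = LS_Pickup shots = 34; LS_Costume fitting = 34−12 = 22
LF_Set construction = LS_Costume fitting = 22; LS_Set construction = 22−8 = 14
LF_Location scouting = min(LS_Principal photography=25, LS_Editing=36) = 25; LS_Location scouting = 25−10 = 15
LF_Casting = LS_Editing = 36; LS_Casting = 36−9 = 27
LF_Script lock = min(LS_Casting=27, LS_Location scouting=15, LS_Set construction=14) = 14; LS_Script lock = 14−14 = 0
Slack_Casting = LS_Casting − ES_Casting = 27 − 14 = 13

13 weeks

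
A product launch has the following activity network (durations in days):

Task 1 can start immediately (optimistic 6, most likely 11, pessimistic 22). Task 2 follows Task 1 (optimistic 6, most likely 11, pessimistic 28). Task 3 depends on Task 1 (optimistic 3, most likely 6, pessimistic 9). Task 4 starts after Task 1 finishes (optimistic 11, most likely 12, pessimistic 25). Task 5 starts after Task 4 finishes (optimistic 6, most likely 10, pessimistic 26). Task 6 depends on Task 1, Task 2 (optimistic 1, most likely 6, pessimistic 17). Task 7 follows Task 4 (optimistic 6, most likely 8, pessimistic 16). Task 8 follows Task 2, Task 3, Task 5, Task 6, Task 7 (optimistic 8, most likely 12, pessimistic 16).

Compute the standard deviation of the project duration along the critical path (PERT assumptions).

te_Task 1 = (6 + 4·11 + 22)/6 = 72/6 = 12; σ²_Task 1 = ((22−6)/6)² = 7.111
te_Task 2 = (6 + 4·11 + 28)/6 = 78/6 = 13; σ²_Task 2 = ((28−6)/6)² = 13.444
te_Task 3 = (3 + 4·6 + 9)/6 = 36/6 = 6; σ²_Task 3 = ((9−3)/6)² = 1.000
te_Task 4 = (11 + 4·12 + 25)/6 = 84/6 = 14; σ²_Task 4 = ((25−11)/6)² = 5.444
te_Task 5 = (6 + 4·10 + 26)/6 = 72/6 = 12; σ²_Task 5 = ((26−6)/6)² = 11.111
te_Task 6 = (1 + 4·6 + 17)/6 = 42/6 = 7; σ²_Task 6 = ((17−1)/6)² = 7.111
te_Task 7 = (6 + 4·8 + 16)/6 = 54/6 = 9; σ²_Task 7 = ((16−6)/6)² = 2.778
te_Task 8 = (8 + 4·12 + 16)/6 = 72/6 = 12; σ²_Task 8 = ((16−8)/6)² = 1.778

Forward pass:
ES_Task 1 = 0; EF_Task 1 = 12
ES_Task 2 = 12; EF_Task 2 = 12+13 = 25
ES_Task 3 = 12; EF_Task 3 = 12+6 = 18
ES_Task 4 = 12; EF_Task 4 = 12+14 = 26
ES_Task 5 = 26; EF_Task 5 = 26+12 = 38
ES_Task 6 = max(EF_Task 1=12, EF_Task 2=25) = 25; EF_Task 6 = 25+7 = 32
ES_Task 7 = 26; EF_Task 7 = 26+9 = 35
ES_Task 8 = max(EF_Task 2=25, EF_Task 3=18, EF_Task 5=38, EF_Task 6=32, EF_Task 7=35) = 38; EF_Task 8 = 38+12 = 50
Expected project duration μ = 50 days. Critical path: Task 1 → Task 4 → Task 5 → Task 8.

Variance along critical path = 7.111 + 5.444 + 11.111 + 1.778 = 25.444
σ = √25.444 = 5.044 days

5.04 days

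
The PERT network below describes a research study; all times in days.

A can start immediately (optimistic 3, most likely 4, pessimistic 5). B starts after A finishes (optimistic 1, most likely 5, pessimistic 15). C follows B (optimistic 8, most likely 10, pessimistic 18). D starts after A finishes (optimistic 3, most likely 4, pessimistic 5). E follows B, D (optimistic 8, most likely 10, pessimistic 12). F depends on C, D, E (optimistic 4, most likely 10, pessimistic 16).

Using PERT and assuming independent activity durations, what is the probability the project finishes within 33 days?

te_A = (3 + 4·4 + 5)/6 = 24/6 = 4; σ²_A = ((5−3)/6)² = 0.111
te_B = (1 + 4·5 + 15)/6 = 36/6 = 6; σ²_B = ((15−1)/6)² = 5.444
te_C = (8 + 4·10 + 18)/6 = 66/6 = 11; σ²_C = ((18−8)/6)² = 2.778
te_D = (3 + 4·4 + 5)/6 = 24/6 = 4; σ²_D = ((5−3)/6)² = 0.111
te_E = (8 + 4·10 + 12)/6 = 60/6 = 10; σ²_E = ((12−8)/6)² = 0.444
te_F = (4 + 4·10 + 16)/6 = 60/6 = 10; σ²_F = ((16−4)/6)² = 4.000

Forward pass:
ES_A = 0; EF_A = 4
ES_B = 4; EF_B = 4+6 = 10
ES_C = 10; EF_C = 10+11 = 21
ES_D = 4; EF_D = 4+4 = 8
ES_E = max(EF_B=10, EF_D=8) = 10; EF_E = 10+10 = 20
ES_F = max(EF_C=21, EF_D=8, EF_E=20) = 21; EF_F = 21+10 = 31
Expected project duration μ = 31 days. Critical path: A → B → C → F.

Variance along critical path = 0.111 + 5.444 + 2.778 + 4.000 = 12.333; σ = √12.333 = 3.512 days.
Z = (33 − 31) / 3.512 = 0.569
P(T ≤ 33) = Φ(0.569) ≈ 0.715

0.715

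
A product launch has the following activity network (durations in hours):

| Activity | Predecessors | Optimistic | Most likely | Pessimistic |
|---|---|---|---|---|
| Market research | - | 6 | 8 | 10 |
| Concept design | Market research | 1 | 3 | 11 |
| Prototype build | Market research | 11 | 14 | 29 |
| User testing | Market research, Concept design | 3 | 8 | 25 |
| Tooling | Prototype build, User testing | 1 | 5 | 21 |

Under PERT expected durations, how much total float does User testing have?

te_Market research = (6 + 4·8 + 10)/6 = 48/6 = 8
te_Concept design = (1 + 4·3 + 11)/6 = 24/6 = 4
te_Prototype build = (11 + 4·14 + 29)/6 = 96/6 = 16
te_User testing = (3 + 4·8 + 25)/6 = 60/6 = 10
te_Tooling = (1 + 4·5 + 21)/6 = 42/6 = 7

Forward pass:
ES_Market research = 0; EF_Market research = 8
ES_Concept design = 8; EF_Concept design = 8+4 = 12
ES_Prototype build = 8; EF_Prototype build = 8+16 = 24
ES_User testing = max(EF_Market research=8, EF_Concept design=12) = 12; EF_User testing = 12+10 = 22
ES_Tooling = max(EF_Prototype build=24, EF_User testing=22) = 24; EF_Tooling = 24+7 = 31
Expected project duration μ = 31 hours. Critical path: Market research → Prototype build → Tooling.

Backward pass:
LF_Tooling = 31; LS_Tooling = 31−7 = 24
LF_User testing = LS_Tooling = 24; LS_User testing = 24−10 = 14
LF_Prototype build = LS_Tooling = 24; LS_Prototype build = 24−16 = 8
LF_Concept design = LS_User testing = 14; LS_Concept design = 14−4 = 10
LF_Market research = min(LS_Concept design=10, LS_Prototype build=8, LS_User testing=14) = 8; LS_Market research = 8−8 = 0
Slack_User testing = LS_User testing − ES_User testing = 14 − 12 = 2

2 hours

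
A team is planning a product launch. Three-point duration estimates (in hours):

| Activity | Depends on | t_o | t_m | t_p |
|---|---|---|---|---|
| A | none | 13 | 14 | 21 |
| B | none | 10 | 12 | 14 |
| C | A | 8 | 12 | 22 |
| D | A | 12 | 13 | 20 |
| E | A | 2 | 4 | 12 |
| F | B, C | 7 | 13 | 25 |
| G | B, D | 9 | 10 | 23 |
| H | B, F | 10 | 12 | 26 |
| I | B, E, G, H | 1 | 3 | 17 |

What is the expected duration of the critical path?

61 hours

te_A = (13 + 4·14 + 21)/6 = 90/6 = 15
te_B = (10 + 4·12 + 14)/6 = 72/6 = 12
te_C = (8 + 4·12 + 22)/6 = 78/6 = 13
te_D = (12 + 4·13 + 20)/6 = 84/6 = 14
te_E = (2 + 4·4 + 12)/6 = 30/6 = 5
te_F = (7 + 4·13 + 25)/6 = 84/6 = 14
te_G = (9 + 4·10 + 23)/6 = 72/6 = 12
te_H = (10 + 4·12 + 26)/6 = 84/6 = 14
te_I = (1 + 4·3 + 17)/6 = 30/6 = 5

Forward pass:
ES_A = 0; EF_A = 15
ES_B = 0; EF_B = 12
ES_C = 15; EF_C = 15+13 = 28
ES_D = 15; EF_D = 15+14 = 29
ES_E = 15; EF_E = 15+5 = 20
ES_F = max(EF_B=12, EF_C=28) = 28; EF_F = 28+14 = 42
ES_G = max(EF_B=12, EF_D=29) = 29; EF_G = 29+12 = 41
ES_H = max(EF_B=12, EF_F=42) = 42; EF_H = 42+14 = 56
ES_I = max(EF_B=12, EF_E=20, EF_G=41, EF_H=56) = 56; EF_I = 56+5 = 61
Expected project duration μ = 61 hours. Critical path: A → C → F → H → I.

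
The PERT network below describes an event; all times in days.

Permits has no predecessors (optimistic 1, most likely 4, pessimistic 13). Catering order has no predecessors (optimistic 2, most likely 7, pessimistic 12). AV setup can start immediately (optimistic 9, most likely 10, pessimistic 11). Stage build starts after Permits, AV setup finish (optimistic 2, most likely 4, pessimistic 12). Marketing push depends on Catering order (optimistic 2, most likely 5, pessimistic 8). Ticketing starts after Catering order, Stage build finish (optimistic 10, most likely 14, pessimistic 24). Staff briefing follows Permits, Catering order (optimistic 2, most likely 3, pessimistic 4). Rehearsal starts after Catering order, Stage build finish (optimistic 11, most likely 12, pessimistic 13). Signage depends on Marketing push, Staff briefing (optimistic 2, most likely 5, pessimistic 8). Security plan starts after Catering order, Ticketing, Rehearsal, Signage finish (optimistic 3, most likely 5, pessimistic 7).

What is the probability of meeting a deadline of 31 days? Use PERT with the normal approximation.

0.088

te_Permits = (1 + 4·4 + 13)/6 = 30/6 = 5; σ²_Permits = ((13−1)/6)² = 4.000
te_Catering order = (2 + 4·7 + 12)/6 = 42/6 = 7; σ²_Catering order = ((12−2)/6)² = 2.778
te_AV setup = (9 + 4·10 + 11)/6 = 60/6 = 10; σ²_AV setup = ((11−9)/6)² = 0.111
te_Stage build = (2 + 4·4 + 12)/6 = 30/6 = 5; σ²_Stage build = ((12−2)/6)² = 2.778
te_Marketing push = (2 + 4·5 + 8)/6 = 30/6 = 5; σ²_Marketing push = ((8−2)/6)² = 1.000
te_Ticketing = (10 + 4·14 + 24)/6 = 90/6 = 15; σ²_Ticketing = ((24−10)/6)² = 5.444
te_Staff briefing = (2 + 4·3 + 4)/6 = 18/6 = 3; σ²_Staff briefing = ((4−2)/6)² = 0.111
te_Rehearsal = (11 + 4·12 + 13)/6 = 72/6 = 12; σ²_Rehearsal = ((13−11)/6)² = 0.111
te_Signage = (2 + 4·5 + 8)/6 = 30/6 = 5; σ²_Signage = ((8−2)/6)² = 1.000
te_Security plan = (3 + 4·5 + 7)/6 = 30/6 = 5; σ²_Security plan = ((7−3)/6)² = 0.444

Forward pass:
ES_Permits = 0; EF_Permits = 5
ES_Catering order = 0; EF_Catering order = 7
ES_AV setup = 0; EF_AV setup = 10
ES_Stage build = max(EF_Permits=5, EF_AV setup=10) = 10; EF_Stage build = 10+5 = 15
ES_Marketing push = 7; EF_Marketing push = 7+5 = 12
ES_Ticketing = max(EF_Catering order=7, EF_Stage build=15) = 15; EF_Ticketing = 15+15 = 30
ES_Staff briefing = max(EF_Permits=5, EF_Catering order=7) = 7; EF_Staff briefing = 7+3 = 10
ES_Rehearsal = max(EF_Catering order=7, EF_Stage build=15) = 15; EF_Rehearsal = 15+12 = 27
ES_Signage = max(EF_Marketing push=12, EF_Staff briefing=10) = 12; EF_Signage = 12+5 = 17
ES_Security plan = max(EF_Catering order=7, EF_Ticketing=30, EF_Rehearsal=27, EF_Signage=17) = 30; EF_Security plan = 30+5 = 35
Expected project duration μ = 35 days. Critical path: AV setup → Stage build → Ticketing → Security plan.

Variance along critical path = 0.111 + 2.778 + 5.444 + 0.444 = 8.778; σ = √8.778 = 2.963 days.
Z = (31 − 35) / 2.963 = -1.350
P(T ≤ 31) = Φ(-1.350) ≈ 0.088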